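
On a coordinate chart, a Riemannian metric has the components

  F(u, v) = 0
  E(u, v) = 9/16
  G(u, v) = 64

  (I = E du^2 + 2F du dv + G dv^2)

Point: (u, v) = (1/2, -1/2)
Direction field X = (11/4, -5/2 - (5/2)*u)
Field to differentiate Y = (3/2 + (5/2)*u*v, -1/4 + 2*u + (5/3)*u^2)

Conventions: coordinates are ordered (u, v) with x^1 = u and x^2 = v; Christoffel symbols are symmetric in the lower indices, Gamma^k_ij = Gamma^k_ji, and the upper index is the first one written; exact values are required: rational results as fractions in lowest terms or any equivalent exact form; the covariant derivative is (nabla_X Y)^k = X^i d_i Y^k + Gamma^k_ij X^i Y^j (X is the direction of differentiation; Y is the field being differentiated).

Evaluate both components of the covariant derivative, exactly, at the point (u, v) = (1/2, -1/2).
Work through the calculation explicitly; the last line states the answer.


E = 9/16, F = 0, G = 64 at the point
E_u = 0, E_v = 0, F_u = 0, F_v = 0, G_u = 0, G_v = 0
EG - F^2 = 36;  g^inv = (1/36) * [[64, 0], [0, 9/16]]
first-kind symbols [ij,l] = (1/2)(d_i g_jl + d_j g_il - d_l g_ij): [uu,u] = E_u/2 = 0, [uu,v] = F_u - E_v/2 = 0, [uv,u] = E_v/2 = 0, [uv,v] = G_u/2 = 0, [vv,u] = F_v - G_u/2 = 0, [vv,v] = G_v/2 = 0
Gamma^u_ij = (G*[ij,u] - F*[ij,v])/(EG - F^2), Gamma^v_ij = (E*[ij,v] - F*[ij,u])/(EG - F^2)
Gamma_uuu = 0, Gamma_uuv = 0, Gamma_uvv = 0, Gamma_vuu = 0, Gamma_vuv = 0, Gamma_vvv = 0
X = (11/4, -15/4), Y = (7/8, 7/6) at the point

Answer: (nabla_X Y)^u = -65/8, (nabla_X Y)^v = 121/12


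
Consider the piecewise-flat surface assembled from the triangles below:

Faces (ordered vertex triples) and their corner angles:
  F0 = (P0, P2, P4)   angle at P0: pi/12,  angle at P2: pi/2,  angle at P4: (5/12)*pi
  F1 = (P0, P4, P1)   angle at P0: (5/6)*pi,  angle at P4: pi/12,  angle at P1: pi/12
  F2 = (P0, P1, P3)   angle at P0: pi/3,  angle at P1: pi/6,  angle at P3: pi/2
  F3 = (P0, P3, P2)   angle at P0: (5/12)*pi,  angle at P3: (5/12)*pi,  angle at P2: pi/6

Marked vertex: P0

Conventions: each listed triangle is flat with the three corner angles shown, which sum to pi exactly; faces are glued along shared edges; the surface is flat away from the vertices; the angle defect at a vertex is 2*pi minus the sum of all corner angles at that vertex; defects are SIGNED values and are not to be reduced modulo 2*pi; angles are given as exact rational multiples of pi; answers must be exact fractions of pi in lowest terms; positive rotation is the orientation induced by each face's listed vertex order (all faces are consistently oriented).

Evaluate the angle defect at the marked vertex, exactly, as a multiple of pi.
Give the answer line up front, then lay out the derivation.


Answer: defect(P0) = pi/3

Sum of corner angles at P0: (5/3)*pi
defect = 2*pi - (5/3)*pi


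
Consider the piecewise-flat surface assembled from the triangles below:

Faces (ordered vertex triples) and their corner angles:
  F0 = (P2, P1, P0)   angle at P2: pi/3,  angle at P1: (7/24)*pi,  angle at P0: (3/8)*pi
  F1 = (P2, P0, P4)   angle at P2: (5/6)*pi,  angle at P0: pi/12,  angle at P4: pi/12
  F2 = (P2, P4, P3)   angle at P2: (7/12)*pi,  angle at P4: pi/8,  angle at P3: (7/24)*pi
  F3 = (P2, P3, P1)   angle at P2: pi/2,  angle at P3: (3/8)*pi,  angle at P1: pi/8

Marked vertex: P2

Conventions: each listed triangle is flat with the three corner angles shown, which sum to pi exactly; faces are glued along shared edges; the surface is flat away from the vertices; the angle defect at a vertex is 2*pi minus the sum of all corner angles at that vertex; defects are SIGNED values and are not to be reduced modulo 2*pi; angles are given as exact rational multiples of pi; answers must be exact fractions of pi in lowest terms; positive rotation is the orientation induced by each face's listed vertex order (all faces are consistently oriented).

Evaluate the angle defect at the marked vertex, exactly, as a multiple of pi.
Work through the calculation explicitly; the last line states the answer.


Sum of corner angles at P2: (9/4)*pi
defect = 2*pi - (9/4)*pi

Answer: defect(P2) = -pi/4


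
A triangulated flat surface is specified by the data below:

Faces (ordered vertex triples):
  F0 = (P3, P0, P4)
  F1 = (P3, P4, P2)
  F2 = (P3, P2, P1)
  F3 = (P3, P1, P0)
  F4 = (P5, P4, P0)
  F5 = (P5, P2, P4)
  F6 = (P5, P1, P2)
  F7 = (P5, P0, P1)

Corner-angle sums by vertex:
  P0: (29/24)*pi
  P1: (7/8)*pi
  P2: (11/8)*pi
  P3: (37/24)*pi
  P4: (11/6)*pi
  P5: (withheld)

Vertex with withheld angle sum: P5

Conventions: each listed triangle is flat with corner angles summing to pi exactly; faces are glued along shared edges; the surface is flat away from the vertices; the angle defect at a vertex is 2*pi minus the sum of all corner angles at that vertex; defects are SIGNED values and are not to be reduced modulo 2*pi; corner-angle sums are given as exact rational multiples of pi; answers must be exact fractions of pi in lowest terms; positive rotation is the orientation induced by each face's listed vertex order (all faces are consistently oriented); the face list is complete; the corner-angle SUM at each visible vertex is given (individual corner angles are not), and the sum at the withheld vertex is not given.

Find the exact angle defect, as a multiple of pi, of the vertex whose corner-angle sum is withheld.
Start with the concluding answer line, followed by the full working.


Answer: defect(P5) = (5/6)*pi

V = 6, E = 12, F = 8; chi = V - E + F = 2
Gauss-Bonnet: total defect = 2*pi*chi = 4*pi; visible defects sum to (19/6)*pi


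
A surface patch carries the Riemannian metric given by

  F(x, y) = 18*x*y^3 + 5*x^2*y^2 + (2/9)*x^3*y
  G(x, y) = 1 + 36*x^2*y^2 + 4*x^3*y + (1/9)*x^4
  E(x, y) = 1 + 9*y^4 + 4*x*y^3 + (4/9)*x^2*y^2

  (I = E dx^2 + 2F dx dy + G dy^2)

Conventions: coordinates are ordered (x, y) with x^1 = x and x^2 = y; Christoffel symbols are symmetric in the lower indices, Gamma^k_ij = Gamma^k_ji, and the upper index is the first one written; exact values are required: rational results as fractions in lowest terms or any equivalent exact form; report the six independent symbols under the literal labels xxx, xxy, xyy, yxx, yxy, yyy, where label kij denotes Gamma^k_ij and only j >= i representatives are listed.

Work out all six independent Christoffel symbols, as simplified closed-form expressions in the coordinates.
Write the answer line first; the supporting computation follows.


Answer: Gamma_xxx = (4*x*y^2 + 18*y^3)/(x^4 + 36*x^3*y + 328*x^2*y^2 + 36*x*y^3 + 81*y^4 + 9), Gamma_xxy = (4*x^2*y + 54*x*y^2 + 162*y^3)/(x^4 + 36*x^3*y + 328*x^2*y^2 + 36*x*y^3 + 81*y^4 + 9), Gamma_xyy = (36*x^2*y + 162*x*y^2)/(x^4 + 36*x^3*y + 328*x^2*y^2 + 36*x*y^3 + 81*y^4 + 9), Gamma_yxx = (2*x^2*y + 36*x*y^2)/(x^4 + 36*x^3*y + 328*x^2*y^2 + 36*x*y^3 + 81*y^4 + 9), Gamma_yxy = (2*x^3 + 54*x^2*y + 324*x*y^2)/(x^4 + 36*x^3*y + 328*x^2*y^2 + 36*x*y^3 + 81*y^4 + 9), Gamma_yyy = (18*x^3 + 324*x^2*y)/(x^4 + 36*x^3*y + 328*x^2*y^2 + 36*x*y^3 + 81*y^4 + 9)

E = 1 + 9*y^4 + 4*x*y^3 + (4/9)*x^2*y^2; F = 18*x*y^3 + 5*x^2*y^2 + (2/9)*x^3*y; G = 1 + 36*x^2*y^2 + 4*x^3*y + (1/9)*x^4
Gamma^k_ij = (1/2) g^{kl} (d_i g_jl + d_j g_il - d_l g_ij), with g^inv = (1/(EG-F^2)) [[G, -F], [-F, E]]
first partials: E_x = 4*y^3 + (8/9)*x*y^2, E_y = 36*y^3 + 12*x*y^2 + (8/9)*x^2*y, F_x = 18*y^3 + 10*x*y^2 + (2/3)*x^2*y, F_y = 54*x*y^2 + 10*x^2*y + (2/9)*x^3, G_x = 72*x*y^2 + 12*x^2*y + (4/9)*x^3, G_y = 72*x^2*y + 4*x^3
D = EG - F^2 = 1 + 9*y^4 + 4*x*y^3 + (328/9)*x^2*y^2 + 4*x^3*y + (1/9)*x^4
expanded: Gamma^x_xx = (G E_x - 2F F_x + F E_y)/(2D), Gamma^x_xy = (G E_y - F G_x)/(2D), Gamma^x_yy = (2G F_y - G G_x - F G_y)/(2D), Gamma^y_xx = (2E F_x - E E_y - F E_x)/(2D), Gamma^y_xy = (E G_x - F E_y)/(2D), Gamma^y_yy = (E G_y - 2F F_y + F G_x)/(2D); substitute and cancel common factors


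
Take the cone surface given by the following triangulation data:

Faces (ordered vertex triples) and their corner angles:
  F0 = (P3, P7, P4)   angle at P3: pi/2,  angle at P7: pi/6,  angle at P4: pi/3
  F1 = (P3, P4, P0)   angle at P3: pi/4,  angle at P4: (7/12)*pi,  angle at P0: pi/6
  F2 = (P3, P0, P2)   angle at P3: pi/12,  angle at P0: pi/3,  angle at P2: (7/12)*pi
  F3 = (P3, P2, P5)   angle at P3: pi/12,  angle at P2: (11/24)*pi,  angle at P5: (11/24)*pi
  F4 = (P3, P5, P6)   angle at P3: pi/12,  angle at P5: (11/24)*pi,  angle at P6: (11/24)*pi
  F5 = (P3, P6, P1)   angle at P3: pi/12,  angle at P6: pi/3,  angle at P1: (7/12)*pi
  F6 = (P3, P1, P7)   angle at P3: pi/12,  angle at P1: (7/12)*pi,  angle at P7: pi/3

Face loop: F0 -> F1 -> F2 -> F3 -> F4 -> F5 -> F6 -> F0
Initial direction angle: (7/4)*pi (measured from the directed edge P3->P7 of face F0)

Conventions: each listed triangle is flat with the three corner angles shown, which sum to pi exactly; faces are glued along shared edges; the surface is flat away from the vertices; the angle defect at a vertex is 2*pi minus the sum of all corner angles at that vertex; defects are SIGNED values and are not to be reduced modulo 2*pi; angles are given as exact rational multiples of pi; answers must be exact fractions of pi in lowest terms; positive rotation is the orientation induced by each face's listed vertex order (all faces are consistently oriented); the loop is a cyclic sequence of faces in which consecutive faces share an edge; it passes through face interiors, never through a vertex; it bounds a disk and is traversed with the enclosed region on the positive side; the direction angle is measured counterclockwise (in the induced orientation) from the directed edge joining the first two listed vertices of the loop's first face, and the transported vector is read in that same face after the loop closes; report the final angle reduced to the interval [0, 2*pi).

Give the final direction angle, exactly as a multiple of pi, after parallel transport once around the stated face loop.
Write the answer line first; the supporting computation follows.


Answer: final direction angle = (7/12)*pi

enclosed vertex P3: corner angles sum to (7/6)*pi, defect = 2*pi - (7/6)*pi = (5/6)*pi
the final direction is the initial angle plus the enclosed defects, taken mod 2*pi in the induced orientation
final angle = (7/4)*pi + (5/6)*pi = (7/12)*pi (mod 2*pi)


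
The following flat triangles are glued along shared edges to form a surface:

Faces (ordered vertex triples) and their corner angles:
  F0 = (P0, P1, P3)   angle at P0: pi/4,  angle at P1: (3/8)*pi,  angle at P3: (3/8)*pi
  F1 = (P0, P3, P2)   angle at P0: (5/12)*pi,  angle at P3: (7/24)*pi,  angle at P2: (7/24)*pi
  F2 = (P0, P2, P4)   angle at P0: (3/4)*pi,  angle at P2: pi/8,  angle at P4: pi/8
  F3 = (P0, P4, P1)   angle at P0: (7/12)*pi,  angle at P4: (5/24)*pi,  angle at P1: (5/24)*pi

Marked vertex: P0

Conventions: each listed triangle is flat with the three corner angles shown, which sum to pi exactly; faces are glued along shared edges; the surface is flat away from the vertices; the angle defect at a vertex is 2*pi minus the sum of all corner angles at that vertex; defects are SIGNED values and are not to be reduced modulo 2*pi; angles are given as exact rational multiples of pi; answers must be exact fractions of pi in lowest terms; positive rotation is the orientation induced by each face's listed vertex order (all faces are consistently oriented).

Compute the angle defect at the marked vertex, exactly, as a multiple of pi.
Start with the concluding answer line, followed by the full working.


Answer: defect(P0) = 0

Sum of corner angles at P0: 2*pi
defect = 2*pi - 2*pi


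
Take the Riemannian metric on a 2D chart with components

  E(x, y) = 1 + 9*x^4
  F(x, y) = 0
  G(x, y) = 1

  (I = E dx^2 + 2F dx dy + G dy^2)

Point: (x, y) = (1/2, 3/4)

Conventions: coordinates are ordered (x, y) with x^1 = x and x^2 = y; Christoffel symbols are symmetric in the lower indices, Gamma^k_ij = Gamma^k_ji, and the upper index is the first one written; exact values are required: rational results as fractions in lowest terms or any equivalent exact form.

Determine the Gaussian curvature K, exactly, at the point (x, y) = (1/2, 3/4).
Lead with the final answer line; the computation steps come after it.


Answer: K = 0

E = 25/16, F = 0, G = 1, EG - F^2 = 25/16 at the point
E_x = 9/2, E_y = 0, F_x = 0, F_y = 0, G_x = 0, G_y = 0
E_yy = 0, F_xy = 0, G_xx = 0
The intrinsic route: Brioschi's K = (det M1 - det M2)/(EG - F^2)^2.
M1 = [[-E_yy/2 + F_xy - G_xx/2, E_x/2, F_x - E_y/2], [F_y - G_x/2, E, F], [G_y/2, F, G]] = [[0, 9/4, 0], [0, 25/16, 0], [0, 0, 1]]; det M1 = 0
M2 = [[0, E_y/2, G_x/2], [E_y/2, E, F], [G_x/2, F, G]] = [[0, 0, 0], [0, 25/16, 0], [0, 0, 1]]; det M2 = 0
det M1 - det M2 = 0; K = 0 / (25/16)^2 = 0


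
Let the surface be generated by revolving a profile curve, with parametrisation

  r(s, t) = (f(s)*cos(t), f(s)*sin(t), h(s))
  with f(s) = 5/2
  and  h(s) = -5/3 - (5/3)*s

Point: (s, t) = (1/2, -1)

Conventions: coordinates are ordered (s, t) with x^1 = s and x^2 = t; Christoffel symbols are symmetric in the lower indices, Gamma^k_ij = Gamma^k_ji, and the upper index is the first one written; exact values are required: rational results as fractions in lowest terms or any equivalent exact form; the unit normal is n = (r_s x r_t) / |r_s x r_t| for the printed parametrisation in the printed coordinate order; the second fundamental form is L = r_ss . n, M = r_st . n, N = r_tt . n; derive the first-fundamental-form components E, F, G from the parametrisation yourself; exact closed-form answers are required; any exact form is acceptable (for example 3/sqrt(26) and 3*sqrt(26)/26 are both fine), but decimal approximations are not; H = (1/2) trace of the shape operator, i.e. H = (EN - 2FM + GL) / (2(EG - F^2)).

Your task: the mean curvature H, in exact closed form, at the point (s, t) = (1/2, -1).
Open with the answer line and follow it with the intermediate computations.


Answer: H = -1/5

f = 5/2, f' = 0, f'' = 0, h' = -5/3, h'' = 0
E = 25/9, F = 0, G = 25/4; answer radicand W^2 = 25/9
unnormalised second-form numerators: l = 0, m = 0, n = -25/6; L = l/sqrt(25/9), and similarly M = m/sqrt(W^2), N = n/sqrt(W^2)
H = (E*n - 2*F*m + G*l) / (2*(EG - F^2)*sqrt(W^2)); E*n - 2*F*m + G*l = -625/54, EG - F^2 = 625/36, so H = (-1/3)/sqrt(25/9)


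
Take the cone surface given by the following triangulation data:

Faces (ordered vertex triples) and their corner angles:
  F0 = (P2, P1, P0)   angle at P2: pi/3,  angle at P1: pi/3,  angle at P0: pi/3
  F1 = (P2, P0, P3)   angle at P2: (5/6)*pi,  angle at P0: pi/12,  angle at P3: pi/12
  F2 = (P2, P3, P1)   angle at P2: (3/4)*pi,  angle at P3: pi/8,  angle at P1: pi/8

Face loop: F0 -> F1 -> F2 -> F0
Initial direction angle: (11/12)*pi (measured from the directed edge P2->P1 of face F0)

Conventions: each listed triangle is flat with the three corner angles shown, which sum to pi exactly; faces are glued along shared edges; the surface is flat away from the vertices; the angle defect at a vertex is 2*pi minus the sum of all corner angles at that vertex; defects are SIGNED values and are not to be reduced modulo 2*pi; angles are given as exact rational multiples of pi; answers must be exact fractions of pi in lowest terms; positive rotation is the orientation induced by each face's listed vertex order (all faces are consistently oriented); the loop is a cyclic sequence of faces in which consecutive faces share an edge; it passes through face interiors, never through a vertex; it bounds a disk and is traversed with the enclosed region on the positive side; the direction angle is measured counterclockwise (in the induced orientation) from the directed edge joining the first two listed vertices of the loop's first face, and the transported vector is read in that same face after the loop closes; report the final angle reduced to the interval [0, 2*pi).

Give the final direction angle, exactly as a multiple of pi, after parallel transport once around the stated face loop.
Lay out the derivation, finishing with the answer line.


enclosed vertex P2: corner angles sum to (23/12)*pi, defect = 2*pi - (23/12)*pi = pi/12
adding the enclosed defects to the starting angle (mod 2*pi, induced orientation) gives the holonomy
final angle = (11/12)*pi + pi/12 = pi (mod 2*pi)

Answer: final direction angle = pi


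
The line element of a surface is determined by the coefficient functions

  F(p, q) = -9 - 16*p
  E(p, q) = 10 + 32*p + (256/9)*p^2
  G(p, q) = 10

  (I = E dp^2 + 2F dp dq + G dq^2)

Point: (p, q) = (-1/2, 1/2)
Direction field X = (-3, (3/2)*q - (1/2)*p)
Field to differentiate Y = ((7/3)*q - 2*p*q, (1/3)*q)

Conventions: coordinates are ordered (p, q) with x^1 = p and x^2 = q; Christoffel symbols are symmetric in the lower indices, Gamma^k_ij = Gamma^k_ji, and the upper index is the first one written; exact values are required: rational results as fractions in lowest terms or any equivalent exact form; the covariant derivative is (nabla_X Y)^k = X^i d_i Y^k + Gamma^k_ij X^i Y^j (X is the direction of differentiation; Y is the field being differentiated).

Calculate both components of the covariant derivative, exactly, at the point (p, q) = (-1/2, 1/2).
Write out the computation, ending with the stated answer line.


E = 10/9, F = -1, G = 10 at the point
E_p = 32/9, E_q = 0, F_p = -16, F_q = 0, G_p = 0, G_q = 0
EG - F^2 = 91/9;  g^inv = (9/91) * [[10, 1], [1, 10/9]]
first-kind symbols [ij,l] = (1/2)(d_i g_jl + d_j g_il - d_l g_ij): [pp,p] = E_p/2 = 16/9, [pp,q] = F_p - E_q/2 = -16, [pq,p] = E_q/2 = 0, [pq,q] = G_p/2 = 0, [qq,p] = F_q - G_p/2 = 0, [qq,q] = G_q/2 = 0
Gamma^p_ij = (G*[ij,p] - F*[ij,q])/(EG - F^2), Gamma^q_ij = (E*[ij,q] - F*[ij,p])/(EG - F^2)
Gamma_ppp = 16/91, Gamma_ppq = 0, Gamma_pqq = 0, Gamma_qpp = -144/91, Gamma_qpq = 0, Gamma_qqq = 0
X = (-3, 1), Y = (5/3, 1/6) at the point

Answer: (nabla_X Y)^p = 1489/273, (nabla_X Y)^q = 2251/273


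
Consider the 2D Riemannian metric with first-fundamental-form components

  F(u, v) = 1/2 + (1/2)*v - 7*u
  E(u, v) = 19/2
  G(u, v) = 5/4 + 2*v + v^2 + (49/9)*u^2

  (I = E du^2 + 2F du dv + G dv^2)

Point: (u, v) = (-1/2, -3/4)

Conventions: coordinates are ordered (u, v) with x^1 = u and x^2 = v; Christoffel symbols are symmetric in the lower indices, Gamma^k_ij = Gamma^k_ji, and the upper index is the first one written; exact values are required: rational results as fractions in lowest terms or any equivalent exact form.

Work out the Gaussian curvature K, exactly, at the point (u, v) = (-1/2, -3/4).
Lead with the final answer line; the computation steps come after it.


Answer: K = -462528/360703

E = 19/2, F = 29/8, G = 241/144, EG - F^2 = 1589/576 at the point
E_u = 0, E_v = 0, F_u = -7, F_v = 1/2, G_u = -49/9, G_v = 1/2
E_vv = 0, F_uv = 0, G_uu = 98/9
Compute both Brioschi determinants and normalise by (EG - F^2)^2.
M1 = [[-E_vv/2 + F_uv - G_uu/2, E_u/2, F_u - E_v/2], [F_v - G_u/2, E, F], [G_v/2, F, G]] = [[-49/9, 0, -7], [29/9, 19/2, 29/8], [1/4, 29/8, 241/144]]; det M1 = -415541/5184
M2 = [[0, E_v/2, G_u/2], [E_v/2, E, F], [G_u/2, F, G]] = [[0, 0, -49/18], [0, 19/2, 29/8], [-49/18, 29/8, 241/144]]; det M2 = -45619/648
det M1 - det M2 = -5621/576; K = -5621/576 / (1589/576)^2 = -462528/360703


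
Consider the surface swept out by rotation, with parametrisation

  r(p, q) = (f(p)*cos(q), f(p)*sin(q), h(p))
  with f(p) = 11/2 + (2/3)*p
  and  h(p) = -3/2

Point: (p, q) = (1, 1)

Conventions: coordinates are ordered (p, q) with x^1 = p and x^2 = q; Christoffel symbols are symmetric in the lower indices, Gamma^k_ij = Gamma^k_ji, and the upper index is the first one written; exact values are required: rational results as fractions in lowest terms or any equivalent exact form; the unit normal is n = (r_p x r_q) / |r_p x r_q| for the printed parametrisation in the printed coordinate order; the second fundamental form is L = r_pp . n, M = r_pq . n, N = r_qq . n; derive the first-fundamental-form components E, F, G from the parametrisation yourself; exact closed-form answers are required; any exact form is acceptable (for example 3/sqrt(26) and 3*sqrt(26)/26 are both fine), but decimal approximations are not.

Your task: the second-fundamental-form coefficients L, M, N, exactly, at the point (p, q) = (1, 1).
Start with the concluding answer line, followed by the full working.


Answer: L = 0, M = 0, N = 0

f = 37/6, f' = 2/3, f'' = 0, h' = 0, h'' = 0
E = 4/9, F = 0, G = 1369/36; answer radicand W^2 = 4/9
unnormalised second-form numerators: l = 0, m = 0, n = 0; L = l/sqrt(4/9), and similarly M = m/sqrt(W^2), N = n/sqrt(W^2)


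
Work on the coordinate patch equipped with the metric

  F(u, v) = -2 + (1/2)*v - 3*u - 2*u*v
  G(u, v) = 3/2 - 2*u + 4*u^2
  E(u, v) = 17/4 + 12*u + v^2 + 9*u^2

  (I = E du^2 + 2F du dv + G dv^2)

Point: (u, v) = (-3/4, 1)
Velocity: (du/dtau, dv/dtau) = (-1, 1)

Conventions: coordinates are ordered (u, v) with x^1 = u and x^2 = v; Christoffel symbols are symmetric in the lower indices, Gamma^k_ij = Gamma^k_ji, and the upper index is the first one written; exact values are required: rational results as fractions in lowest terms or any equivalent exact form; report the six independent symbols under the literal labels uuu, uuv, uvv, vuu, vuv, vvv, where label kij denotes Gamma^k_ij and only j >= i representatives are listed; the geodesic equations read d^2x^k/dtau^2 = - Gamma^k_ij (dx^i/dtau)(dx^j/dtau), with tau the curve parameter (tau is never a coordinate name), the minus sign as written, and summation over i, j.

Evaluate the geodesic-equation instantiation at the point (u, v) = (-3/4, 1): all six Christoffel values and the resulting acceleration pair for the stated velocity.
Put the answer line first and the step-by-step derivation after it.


Answer: Gamma_uuu = 68/13, Gamma_uuv = 304/39, Gamma_uvv = 224/13, Gamma_vuu = -44/13, Gamma_vuv = -160/39, Gamma_vvv = -96/13; accelerations (d^2u/dtau^2, d^2v/dtau^2) = (-268/39, 100/39)

E = 21/16, F = 9/4, G = 21/4 at the point
E_u = -3/2, E_v = 2, F_u = -5, F_v = 2, G_u = -8, G_v = 0
EG - F^2 = 117/64;  g^inv = (64/117) * [[21/4, -9/4], [-9/4, 21/16]]
first-kind symbols [ij,l] = (1/2)(d_i g_jl + d_j g_il - d_l g_ij): [uu,u] = E_u/2 = -3/4, [uu,v] = F_u - E_v/2 = -6, [uv,u] = E_v/2 = 1, [uv,v] = G_u/2 = -4, [vv,u] = F_v - G_u/2 = 6, [vv,v] = G_v/2 = 0
Gamma^u_ij = (G*[ij,u] - F*[ij,v])/(EG - F^2), Gamma^v_ij = (E*[ij,v] - F*[ij,u])/(EG - F^2)
Gamma_uuu = 68/13, Gamma_uuv = 304/39, Gamma_uvv = 224/13, Gamma_vuu = -44/13, Gamma_vuv = -160/39, Gamma_vvv = -96/13
d^2u/dtau^2 = -(Gamma_uuu*(-1)^2 + 2*Gamma_uuv*(-1)*(1) + Gamma_uvv*(1)^2) = -268/39
d^2v/dtau^2 = -(Gamma_vuu*(-1)^2 + 2*Gamma_vuv*(-1)*(1) + Gamma_vvv*(1)^2) = 100/39


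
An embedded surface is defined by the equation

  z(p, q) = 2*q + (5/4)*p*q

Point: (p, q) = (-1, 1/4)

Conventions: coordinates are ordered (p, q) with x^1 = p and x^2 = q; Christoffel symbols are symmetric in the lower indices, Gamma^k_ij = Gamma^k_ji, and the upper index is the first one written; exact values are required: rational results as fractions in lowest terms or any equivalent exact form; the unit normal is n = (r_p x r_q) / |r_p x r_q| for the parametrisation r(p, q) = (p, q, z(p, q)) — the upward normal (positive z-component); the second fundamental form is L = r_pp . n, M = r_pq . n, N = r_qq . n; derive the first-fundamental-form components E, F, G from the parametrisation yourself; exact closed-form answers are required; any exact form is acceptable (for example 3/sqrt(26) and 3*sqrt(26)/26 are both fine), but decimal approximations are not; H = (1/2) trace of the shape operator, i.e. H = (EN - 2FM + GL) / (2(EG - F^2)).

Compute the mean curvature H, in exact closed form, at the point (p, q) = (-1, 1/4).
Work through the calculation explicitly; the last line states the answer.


z_p = 5/16, z_q = 3/4, z_pp = 0, z_pq = 5/4, z_qq = 0
E = 281/256, F = 15/64, G = 25/16; answer radicand W^2 = 425/256
unnormalised second-form numerators: l = 0, m = 5/4, n = 0; L = l/sqrt(425/256), and similarly M = m/sqrt(W^2), N = n/sqrt(W^2)
H = (E*n - 2*F*m + G*l) / (2*(EG - F^2)*sqrt(W^2)); E*n - 2*F*m + G*l = -75/128, EG - F^2 = 425/256, so H = (-3/17)/sqrt(425/256)

Answer: H = -48*sqrt(17)/1445


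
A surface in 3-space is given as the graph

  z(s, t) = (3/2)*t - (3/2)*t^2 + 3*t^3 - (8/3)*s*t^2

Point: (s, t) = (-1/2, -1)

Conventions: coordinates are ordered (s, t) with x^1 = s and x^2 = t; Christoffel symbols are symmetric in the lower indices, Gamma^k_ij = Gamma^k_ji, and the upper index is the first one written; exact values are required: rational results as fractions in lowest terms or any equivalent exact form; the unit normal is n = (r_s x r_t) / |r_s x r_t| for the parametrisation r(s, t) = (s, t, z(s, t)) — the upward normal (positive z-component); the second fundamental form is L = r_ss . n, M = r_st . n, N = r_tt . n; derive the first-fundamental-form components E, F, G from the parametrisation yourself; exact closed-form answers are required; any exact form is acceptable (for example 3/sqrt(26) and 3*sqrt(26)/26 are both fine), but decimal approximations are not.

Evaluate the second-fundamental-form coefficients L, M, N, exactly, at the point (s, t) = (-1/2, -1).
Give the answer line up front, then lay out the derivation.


Answer: L = 0, M = 32*sqrt(4517)/4517, N = -110*sqrt(4517)/4517

z_s = -8/3, z_t = 65/6, z_ss = 0, z_st = 16/3, z_tt = -55/3
E = 73/9, F = -260/9, G = 4261/36; answer radicand W^2 = 4517/36
unnormalised second-form numerators: l = 0, m = 16/3, n = -55/3; L = l/sqrt(4517/36), and similarly M = m/sqrt(W^2), N = n/sqrt(W^2)


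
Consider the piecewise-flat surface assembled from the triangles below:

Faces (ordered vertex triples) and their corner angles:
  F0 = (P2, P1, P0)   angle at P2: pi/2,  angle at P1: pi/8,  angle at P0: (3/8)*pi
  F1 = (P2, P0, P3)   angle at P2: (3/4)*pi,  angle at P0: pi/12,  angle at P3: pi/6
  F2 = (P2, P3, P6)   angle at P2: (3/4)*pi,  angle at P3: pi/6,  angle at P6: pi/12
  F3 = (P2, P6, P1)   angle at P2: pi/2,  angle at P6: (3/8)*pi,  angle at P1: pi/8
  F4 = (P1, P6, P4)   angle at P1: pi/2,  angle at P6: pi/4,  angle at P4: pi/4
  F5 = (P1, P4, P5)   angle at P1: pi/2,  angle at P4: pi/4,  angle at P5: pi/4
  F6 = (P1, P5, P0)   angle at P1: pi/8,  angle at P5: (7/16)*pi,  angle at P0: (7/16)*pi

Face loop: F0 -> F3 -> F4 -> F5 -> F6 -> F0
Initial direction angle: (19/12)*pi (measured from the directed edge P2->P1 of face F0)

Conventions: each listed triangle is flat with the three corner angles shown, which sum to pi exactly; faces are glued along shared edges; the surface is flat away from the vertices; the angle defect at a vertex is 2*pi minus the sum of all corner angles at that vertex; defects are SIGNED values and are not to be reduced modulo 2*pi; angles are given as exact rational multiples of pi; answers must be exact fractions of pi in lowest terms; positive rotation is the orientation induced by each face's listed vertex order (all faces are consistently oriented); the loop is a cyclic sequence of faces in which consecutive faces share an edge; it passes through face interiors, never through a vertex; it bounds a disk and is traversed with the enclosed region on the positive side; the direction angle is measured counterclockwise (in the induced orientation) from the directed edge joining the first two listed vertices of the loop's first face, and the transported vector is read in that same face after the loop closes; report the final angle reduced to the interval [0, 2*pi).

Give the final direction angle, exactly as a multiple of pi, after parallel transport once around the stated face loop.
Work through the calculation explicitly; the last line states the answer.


enclosed vertex P1: corner angles sum to (11/8)*pi, defect = 2*pi - (11/8)*pi = (5/8)*pi
by Gauss-Bonnet the loop rotates the vector by the enclosed defect sum (positive orientation, mod 2*pi)
final angle = (19/12)*pi + (5/8)*pi = (5/24)*pi (mod 2*pi)

Answer: final direction angle = (5/24)*pi


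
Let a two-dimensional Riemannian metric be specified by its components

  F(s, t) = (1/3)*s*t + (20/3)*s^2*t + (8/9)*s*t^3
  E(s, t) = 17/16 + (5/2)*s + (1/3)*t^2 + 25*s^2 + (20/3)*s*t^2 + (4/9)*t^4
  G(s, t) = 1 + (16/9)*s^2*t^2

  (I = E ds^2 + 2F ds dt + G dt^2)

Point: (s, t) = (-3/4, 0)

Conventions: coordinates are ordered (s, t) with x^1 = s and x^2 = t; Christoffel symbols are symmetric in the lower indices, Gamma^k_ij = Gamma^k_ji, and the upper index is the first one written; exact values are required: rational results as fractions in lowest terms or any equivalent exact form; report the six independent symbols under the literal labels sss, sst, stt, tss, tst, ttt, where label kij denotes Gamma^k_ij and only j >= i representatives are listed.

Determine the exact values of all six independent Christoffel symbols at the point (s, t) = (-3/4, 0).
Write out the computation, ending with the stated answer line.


E = 53/4, F = 0, G = 1 at the point
E_s = -35, E_t = 0, F_s = 0, F_t = 7/2, G_s = 0, G_t = 0
EG - F^2 = 53/4;  g^inv = (4/53) * [[1, 0], [0, 53/4]]
first-kind symbols [ij,l] = (1/2)(d_i g_jl + d_j g_il - d_l g_ij): [ss,s] = E_s/2 = -35/2, [ss,t] = F_s - E_t/2 = 0, [st,s] = E_t/2 = 0, [st,t] = G_s/2 = 0, [tt,s] = F_t - G_s/2 = 7/2, [tt,t] = G_t/2 = 0
Gamma^s_ij = (G*[ij,s] - F*[ij,t])/(EG - F^2), Gamma^t_ij = (E*[ij,t] - F*[ij,s])/(EG - F^2)

Answer: Gamma_sss = -70/53, Gamma_sst = 0, Gamma_stt = 14/53, Gamma_tss = 0, Gamma_tst = 0, Gamma_ttt = 0


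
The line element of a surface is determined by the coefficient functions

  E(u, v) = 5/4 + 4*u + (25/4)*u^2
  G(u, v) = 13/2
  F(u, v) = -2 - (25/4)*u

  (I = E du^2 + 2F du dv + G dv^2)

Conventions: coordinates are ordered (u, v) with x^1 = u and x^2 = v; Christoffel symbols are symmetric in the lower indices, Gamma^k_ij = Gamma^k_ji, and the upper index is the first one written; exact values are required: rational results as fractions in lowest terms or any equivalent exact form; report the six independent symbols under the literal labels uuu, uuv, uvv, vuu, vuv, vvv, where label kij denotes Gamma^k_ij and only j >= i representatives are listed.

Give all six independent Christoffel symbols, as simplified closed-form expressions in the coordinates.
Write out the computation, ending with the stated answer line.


E = 5/4 + 4*u + (25/4)*u^2; F = -2 - (25/4)*u; G = 13/2
Gamma^k_ij = (1/2) g^{kl} (d_i g_jl + d_j g_il - d_l g_ij), with g^inv = (1/(EG-F^2)) [[G, -F], [-F, E]]
first partials: E_u = 4 + (25/2)*u, E_v = 0, F_u = -25/4, F_v = 0, G_u = 0, G_v = 0
D = EG - F^2 = 33/8 + u + (25/16)*u^2
expanded: Gamma^u_uu = (G E_u - 2F F_u + F E_v)/(2D), Gamma^u_uv = (G E_v - F G_u)/(2D), Gamma^u_vv = (2G F_v - G G_u - F G_v)/(2D), Gamma^v_uu = (2E F_u - E E_v - F E_u)/(2D), Gamma^v_uv = (E G_u - F E_v)/(2D), Gamma^v_vv = (E G_v - 2F F_v + F G_u)/(2D); substitute and cancel common factors

Answer: Gamma_uuu = (25*u + 8)/(25*u^2 + 16*u + 66), Gamma_uuv = 0, Gamma_uvv = 0, Gamma_vuu = -61/(25*u^2 + 16*u + 66), Gamma_vuv = 0, Gamma_vvv = 0


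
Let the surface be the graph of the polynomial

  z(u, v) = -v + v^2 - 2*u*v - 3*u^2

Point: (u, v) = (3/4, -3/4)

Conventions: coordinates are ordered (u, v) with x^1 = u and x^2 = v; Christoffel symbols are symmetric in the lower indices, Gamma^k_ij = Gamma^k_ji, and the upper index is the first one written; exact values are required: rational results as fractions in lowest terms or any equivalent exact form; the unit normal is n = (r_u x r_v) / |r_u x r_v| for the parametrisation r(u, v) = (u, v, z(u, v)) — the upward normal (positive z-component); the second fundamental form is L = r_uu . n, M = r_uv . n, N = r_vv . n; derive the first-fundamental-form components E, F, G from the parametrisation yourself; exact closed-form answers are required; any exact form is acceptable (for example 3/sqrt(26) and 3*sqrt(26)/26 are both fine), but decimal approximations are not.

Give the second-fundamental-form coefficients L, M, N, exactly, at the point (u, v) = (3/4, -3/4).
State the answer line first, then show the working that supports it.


Answer: L = -3*sqrt(26)/13, M = -sqrt(26)/13, N = sqrt(26)/13

z_u = -3, z_v = -4, z_uu = -6, z_uv = -2, z_vv = 2
E = 10, F = 12, G = 17; answer radicand W^2 = 26
unnormalised second-form numerators: l = -6, m = -2, n = 2; L = l/sqrt(26), and similarly M = m/sqrt(W^2), N = n/sqrt(W^2)


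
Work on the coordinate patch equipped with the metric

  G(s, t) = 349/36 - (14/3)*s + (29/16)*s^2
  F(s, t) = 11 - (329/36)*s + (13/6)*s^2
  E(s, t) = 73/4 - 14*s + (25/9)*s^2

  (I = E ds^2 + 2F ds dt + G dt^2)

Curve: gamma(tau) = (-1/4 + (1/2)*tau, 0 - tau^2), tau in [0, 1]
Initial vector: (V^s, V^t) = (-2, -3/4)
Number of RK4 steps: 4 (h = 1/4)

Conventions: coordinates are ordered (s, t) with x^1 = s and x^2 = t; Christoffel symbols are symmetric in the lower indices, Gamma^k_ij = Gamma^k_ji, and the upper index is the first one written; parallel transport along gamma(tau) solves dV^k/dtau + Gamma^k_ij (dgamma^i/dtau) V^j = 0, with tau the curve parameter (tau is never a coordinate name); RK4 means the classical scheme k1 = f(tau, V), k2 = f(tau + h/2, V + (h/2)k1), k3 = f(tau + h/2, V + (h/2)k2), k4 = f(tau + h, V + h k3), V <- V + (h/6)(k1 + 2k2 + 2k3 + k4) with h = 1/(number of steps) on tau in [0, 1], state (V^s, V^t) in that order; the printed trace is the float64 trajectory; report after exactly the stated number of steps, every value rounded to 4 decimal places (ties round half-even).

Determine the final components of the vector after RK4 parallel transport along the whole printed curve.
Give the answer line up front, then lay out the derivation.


Answer: V^s = -2.4459, V^t = -0.8809

gamma'(tau) = (1/2, -2*tau); f(tau, V)^k = -Gamma^k_ij(gamma(tau)) gamma'^i(tau) V^j; h = 1/4; intermediate values shown to 6 dp
curve data and Christoffel symbols at the stage parameters:
  tau = 0.000000: gamma = (-0.250000, 0.000000), gamma' = (0.500000, 0.000000); Gamma_sss = 0.871791, Gamma_sst = 0.618112, Gamma_stt = 0.505465, Gamma_tss = -1.997540, Gamma_tst = -1.009770, Gamma_ttt = -0.618112
  tau = 0.125000: gamma = (-0.187500, -0.015625), gamma' = (0.500000, -0.250000); Gamma_sss = 0.795995, Gamma_sst = 0.575295, Gamma_stt = 0.478291, Gamma_tss = -1.893316, Gamma_tst = -0.943372, Gamma_ttt = -0.575295
  tau = 0.250000: gamma = (-0.125000, -0.062500), gamma' = (0.500000, -0.500000); Gamma_sss = 0.722895, Gamma_sst = 0.534563, Gamma_stt = 0.452460, Gamma_tss = -1.793373, Gamma_tst = -0.879949, Gamma_ttt = -0.534563
  tau = 0.375000: gamma = (-0.062500, -0.140625), gamma' = (0.500000, -0.750000); Gamma_sss = 0.652326, Gamma_sst = 0.495816, Gamma_stt = 0.427887, Gamma_tss = -1.697499, Gamma_tst = -0.819356, Gamma_ttt = -0.495816
  tau = 0.500000: gamma = (0.000000, -0.250000), gamma' = (0.500000, -1.000000); Gamma_sss = 0.584130, Gamma_sst = 0.458959, Gamma_stt = 0.404487, Gamma_tss = -1.605489, Gamma_tst = -0.761455, Gamma_ttt = -0.458959
  tau = 0.625000: gamma = (0.062500, -0.390625), gamma' = (0.500000, -1.250000); Gamma_sss = 0.518154, Gamma_sst = 0.423905, Gamma_stt = 0.382177, Gamma_tss = -1.517151, Gamma_tst = -0.706118, Gamma_ttt = -0.423905
  tau = 0.750000: gamma = (0.125000, -0.562500), gamma' = (0.500000, -1.500000); Gamma_sss = 0.454249, Gamma_sst = 0.390570, Gamma_stt = 0.360874, Gamma_tss = -1.432302, Gamma_tst = -0.653223, Gamma_ttt = -0.390570
  tau = 0.875000: gamma = (0.187500, -0.765625), gamma' = (0.500000, -1.750000); Gamma_sss = 0.392273, Gamma_sst = 0.358873, Gamma_stt = 0.340495, Gamma_tss = -1.350768, Gamma_tst = -0.602655, Gamma_ttt = -0.358873
  tau = 1.000000: gamma = (0.250000, -1.000000), gamma' = (0.500000, -2.000000); Gamma_sss = 0.332087, Gamma_sst = 0.328740, Gamma_stt = 0.320954, Gamma_tss = -1.272385, Gamma_tst = -0.554305, Gamma_ttt = -0.328740
step 0: V^s = -2.0000, V^t = -0.7500
step 1: k1 = (1.103583, -2.376203), k2 = (0.649263, -1.666854), k3 = (0.648795, -1.678150), k4 = (0.221070, -1.041317); V <- V + (h/6)(k1 + 2k2 + 2k3 + k4): V^s = -1.8366, V^t = -1.1711
step 2: k1 = (0.221026, -1.041062), k2 = (-0.177672, -0.472938), k3 = (-0.174765, -0.481925), k4 = (-0.539860, 0.023410); V <- V + (h/6)(k1 + 2k2 + 2k3 + k4): V^s = -1.8793, V^t = -1.2931
step 3: k1 = (-0.539948, 0.023569), k2 = (-0.870087, 0.469675), k3 = (-0.866442, 0.464935), k4 = (-1.159097, 0.857755); V <- V + (h/6)(k1 + 2k2 + 2k3 + k4): V^s = -2.0948, V^t = -1.1785
step 4: k1 = (-1.159263, 0.857885), k2 = (-1.413420, 1.199421), k3 = (-1.409362, 1.197523), k4 = (-1.622430, 1.490429); V <- V + (h/6)(k1 + 2k2 + 2k3 + k4): V^s = -2.4459, V^t = -0.8809


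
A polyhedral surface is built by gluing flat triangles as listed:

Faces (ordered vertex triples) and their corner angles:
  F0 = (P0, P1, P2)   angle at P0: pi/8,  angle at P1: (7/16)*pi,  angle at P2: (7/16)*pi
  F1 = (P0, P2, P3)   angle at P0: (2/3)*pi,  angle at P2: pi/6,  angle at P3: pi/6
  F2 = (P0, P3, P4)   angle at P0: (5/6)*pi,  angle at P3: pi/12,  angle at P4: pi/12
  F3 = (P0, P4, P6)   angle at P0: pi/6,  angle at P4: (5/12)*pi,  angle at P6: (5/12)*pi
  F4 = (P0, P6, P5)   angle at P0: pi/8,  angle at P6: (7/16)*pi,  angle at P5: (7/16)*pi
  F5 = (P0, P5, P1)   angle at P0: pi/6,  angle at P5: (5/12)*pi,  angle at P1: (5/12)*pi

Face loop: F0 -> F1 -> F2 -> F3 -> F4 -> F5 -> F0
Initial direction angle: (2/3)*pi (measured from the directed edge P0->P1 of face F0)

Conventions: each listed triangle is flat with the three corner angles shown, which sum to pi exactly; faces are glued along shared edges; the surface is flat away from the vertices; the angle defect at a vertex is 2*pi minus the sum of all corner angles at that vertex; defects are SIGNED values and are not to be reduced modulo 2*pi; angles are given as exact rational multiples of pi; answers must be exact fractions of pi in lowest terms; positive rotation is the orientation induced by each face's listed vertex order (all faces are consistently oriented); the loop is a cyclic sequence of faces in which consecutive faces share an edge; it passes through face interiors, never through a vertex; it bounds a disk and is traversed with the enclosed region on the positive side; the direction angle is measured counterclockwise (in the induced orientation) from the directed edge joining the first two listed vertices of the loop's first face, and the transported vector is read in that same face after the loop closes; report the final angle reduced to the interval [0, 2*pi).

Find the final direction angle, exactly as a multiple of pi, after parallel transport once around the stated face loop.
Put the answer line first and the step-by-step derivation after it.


Answer: final direction angle = (7/12)*pi

enclosed vertex P0: corner angles sum to (25/12)*pi, defect = 2*pi - (25/12)*pi = -pi/12
the final direction is the initial angle plus the enclosed defects, taken mod 2*pi in the induced orientation
final angle = (2/3)*pi - pi/12 = (7/12)*pi (mod 2*pi)


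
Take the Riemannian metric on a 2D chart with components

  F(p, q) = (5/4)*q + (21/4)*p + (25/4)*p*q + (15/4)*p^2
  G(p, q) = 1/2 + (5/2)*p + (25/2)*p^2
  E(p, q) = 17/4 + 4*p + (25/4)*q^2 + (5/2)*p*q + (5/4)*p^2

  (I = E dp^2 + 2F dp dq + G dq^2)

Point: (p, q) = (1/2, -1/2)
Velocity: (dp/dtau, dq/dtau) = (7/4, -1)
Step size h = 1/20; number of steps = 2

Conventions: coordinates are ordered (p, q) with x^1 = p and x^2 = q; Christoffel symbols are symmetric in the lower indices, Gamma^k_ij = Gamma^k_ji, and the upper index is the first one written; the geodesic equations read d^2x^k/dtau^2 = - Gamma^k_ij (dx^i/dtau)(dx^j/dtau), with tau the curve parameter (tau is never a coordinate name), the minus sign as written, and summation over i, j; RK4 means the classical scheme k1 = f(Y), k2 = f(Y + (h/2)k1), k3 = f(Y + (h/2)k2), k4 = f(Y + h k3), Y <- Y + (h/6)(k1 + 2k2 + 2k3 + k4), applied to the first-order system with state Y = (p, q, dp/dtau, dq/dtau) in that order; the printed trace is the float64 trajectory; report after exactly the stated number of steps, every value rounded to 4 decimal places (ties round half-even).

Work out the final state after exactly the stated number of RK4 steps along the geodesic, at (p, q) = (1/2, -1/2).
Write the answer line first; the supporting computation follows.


Answer: p = 0.6671, q = -0.5962, dp/dtau = 1.5971, dq/dtau = -0.9192

f(Y) = (dp/dtau, dq/dtau, -Gamma^p_ij Y'^i Y'^j, -Gamma^q_ij Y'^i Y'^j) with the Gammas evaluated at the stage position; h = 0.050000; intermediate values shown to 6 dp
step 0: p = 0.5000, q = -0.5000, dp/dtau = 1.7500, dq/dtau = -1.0000
step 1:
  k1: at (p, q) = (0.500000, -0.500000), (dp/dtau, dq/dtau) = (1.750000, -1.000000); Gamma_ppp = -0.050924, Gamma_ppq = -0.648941, Gamma_pqq = -0.439387, Gamma_qpp = 1.732312, Gamma_qpq = 1.721496, Gamma_qqq = 0.123930; k1 = (1.750000, -1.000000, -1.675952, 0.596102)
  k2: at (p, q) = (0.543750, -0.525000), (dp/dtau, dq/dtau) = (1.708101, -0.985097); Gamma_ppp = -0.047062, Gamma_ppq = -0.650916, Gamma_pqq = -0.460117, Gamma_qpp = 1.569728, Gamma_qpq = 1.626991, Gamma_qqq = 0.126145; k2 = (1.708101, -0.985097, -1.606707, 0.773033)
  k3: at (p, q) = (0.542703, -0.524627), (dp/dtau, dq/dtau) = (1.709832, -0.980674); Gamma_ppp = -0.046969, Gamma_ppq = -0.650729, Gamma_pqq = -0.459537, Gamma_qpp = 1.573255, Gamma_qpq = 1.628983, Gamma_qqq = 0.125987; k3 = (1.709832, -0.980674, -1.603009, 0.742301)
  k4: at (p, q) = (0.585492, -0.549034), (dp/dtau, dq/dtau) = (1.669850, -0.962885); Gamma_ppp = -0.042683, Gamma_ppq = -0.650493, Gamma_pqq = -0.477860, Gamma_qpp = 1.437146, Gamma_qpq = 1.544478, Gamma_qqq = 0.127247; k4 = (1.669850, -0.962885, -1.529759, 0.841337)
  Y <- Y + (h/6)(k1 + 2k2 + 2k3 + k4): p = 0.5855, q = -0.5491, dp/dtau = 1.6698, dq/dtau = -0.9628
step 2:
  k1: at (p, q) = (0.585464, -0.549120), (dp/dtau, dq/dtau) = (1.669790, -0.962766); Gamma_ppp = -0.042604, Gamma_ppq = -0.650418, Gamma_pqq = -0.477798, Gamma_qpp = 1.437202, Gamma_qpq = 1.544457, Gamma_qqq = 0.127195; k1 = (1.669790, -0.962766, -1.529578, 0.840687)
  k2: at (p, q) = (0.627209, -0.573189), (dp/dtau, dq/dtau) = (1.631551, -0.941749); Gamma_ppp = -0.037978, Gamma_ppq = -0.648294, Gamma_pqq = -0.493772, Gamma_qpp = 1.322555, Gamma_qpq = 1.468783, Gamma_qqq = 0.127563; k2 = (1.631551, -0.941749, -1.453203, 0.879879)
  k3: at (p, q) = (0.626253, -0.572664), (dp/dtau, dq/dtau) = (1.633460, -0.940769); Gamma_ppp = -0.038066, Gamma_ppq = -0.648340, Gamma_pqq = -0.493412, Gamma_qpp = 1.324999, Gamma_qpq = 1.470427, Gamma_qqq = 0.127549; k3 = (1.633460, -0.940769, -1.454359, 0.870996)
  k4: at (p, q) = (0.667137, -0.596159), (dp/dtau, dq/dtau) = (1.597073, -0.919216); Gamma_ppp = -0.033549, Gamma_ppq = -0.645052, Gamma_pqq = -0.507573, Gamma_qpp = 1.226803, Gamma_qpq = 1.402228, Gamma_qqq = 0.127401; k4 = (1.597073, -0.919216, -1.379492, 0.880313)
  Y <- Y + (h/6)(k1 + 2k2 + 2k3 + k4): p = 0.6671, q = -0.5962, dp/dtau = 1.5971, dq/dtau = -0.9192
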